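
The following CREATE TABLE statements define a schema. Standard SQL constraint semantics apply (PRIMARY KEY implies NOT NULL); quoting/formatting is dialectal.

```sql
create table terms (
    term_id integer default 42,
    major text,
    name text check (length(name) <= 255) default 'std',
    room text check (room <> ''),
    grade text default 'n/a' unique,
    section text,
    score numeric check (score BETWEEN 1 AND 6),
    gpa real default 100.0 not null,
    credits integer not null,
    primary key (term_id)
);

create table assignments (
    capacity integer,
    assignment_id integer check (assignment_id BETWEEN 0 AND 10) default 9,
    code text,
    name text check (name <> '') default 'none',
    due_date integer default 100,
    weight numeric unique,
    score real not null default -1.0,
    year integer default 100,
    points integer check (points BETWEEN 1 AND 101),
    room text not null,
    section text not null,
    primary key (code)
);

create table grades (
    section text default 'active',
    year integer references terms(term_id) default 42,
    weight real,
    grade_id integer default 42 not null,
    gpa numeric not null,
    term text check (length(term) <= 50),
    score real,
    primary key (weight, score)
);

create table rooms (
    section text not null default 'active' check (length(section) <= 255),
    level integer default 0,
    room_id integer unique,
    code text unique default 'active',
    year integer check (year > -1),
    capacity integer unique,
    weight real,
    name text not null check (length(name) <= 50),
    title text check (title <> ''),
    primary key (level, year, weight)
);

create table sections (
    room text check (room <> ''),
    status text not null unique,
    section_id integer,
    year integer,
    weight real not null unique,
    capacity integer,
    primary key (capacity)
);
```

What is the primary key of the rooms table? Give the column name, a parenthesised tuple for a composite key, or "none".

A table-level PRIMARY KEY clause names 3 columns: level, year, weight.
This is a composite key — the combination is unique, not each column individually.

(level, year, weight)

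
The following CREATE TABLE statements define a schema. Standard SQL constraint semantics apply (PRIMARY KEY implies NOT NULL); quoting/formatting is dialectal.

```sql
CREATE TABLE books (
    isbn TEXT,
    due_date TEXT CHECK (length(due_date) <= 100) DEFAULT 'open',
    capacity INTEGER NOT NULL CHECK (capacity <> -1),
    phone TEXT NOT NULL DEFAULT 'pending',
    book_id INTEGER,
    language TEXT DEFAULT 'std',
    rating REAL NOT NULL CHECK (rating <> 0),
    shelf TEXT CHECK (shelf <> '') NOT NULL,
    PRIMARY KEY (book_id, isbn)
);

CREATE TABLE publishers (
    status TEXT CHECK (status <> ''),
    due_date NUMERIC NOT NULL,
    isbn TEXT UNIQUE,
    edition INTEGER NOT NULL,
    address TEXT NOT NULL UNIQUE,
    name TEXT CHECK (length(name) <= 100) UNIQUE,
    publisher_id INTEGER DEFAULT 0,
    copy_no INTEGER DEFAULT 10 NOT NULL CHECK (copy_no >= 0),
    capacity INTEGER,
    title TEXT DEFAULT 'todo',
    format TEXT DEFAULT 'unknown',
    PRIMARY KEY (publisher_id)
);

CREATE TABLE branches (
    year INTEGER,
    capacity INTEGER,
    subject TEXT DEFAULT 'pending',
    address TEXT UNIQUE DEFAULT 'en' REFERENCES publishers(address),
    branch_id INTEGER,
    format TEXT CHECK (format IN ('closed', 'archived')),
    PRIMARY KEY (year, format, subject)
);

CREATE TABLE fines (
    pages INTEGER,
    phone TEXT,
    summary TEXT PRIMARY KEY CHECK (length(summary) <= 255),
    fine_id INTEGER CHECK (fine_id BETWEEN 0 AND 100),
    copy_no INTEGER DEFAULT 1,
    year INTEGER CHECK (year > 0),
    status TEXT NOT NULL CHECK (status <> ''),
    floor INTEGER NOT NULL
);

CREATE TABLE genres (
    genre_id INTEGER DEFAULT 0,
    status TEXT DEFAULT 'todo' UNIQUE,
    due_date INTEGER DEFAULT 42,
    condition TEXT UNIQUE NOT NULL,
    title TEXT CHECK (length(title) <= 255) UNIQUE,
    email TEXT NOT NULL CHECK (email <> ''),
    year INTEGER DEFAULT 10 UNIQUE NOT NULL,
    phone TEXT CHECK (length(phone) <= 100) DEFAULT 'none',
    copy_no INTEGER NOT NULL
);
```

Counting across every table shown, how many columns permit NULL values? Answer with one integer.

books: 2 nullable (due_date, language — PK (book_id, isbn) and explicit NOT NULL columns excluded).
publishers: 6 nullable (status, isbn, name, capacity, title, format — PK (publisher_id) and explicit NOT NULL columns excluded).
branches: 3 nullable (capacity, address, branch_id — PK (year, format, subject) and explicit NOT NULL columns excluded).
fines: 5 nullable (pages, phone, fine_id, copy_no, year — PK (summary) and explicit NOT NULL columns excluded).
genres: 5 nullable (genre_id, status, due_date, title, phone — PK none and explicit NOT NULL columns excluded).
Total: 2 + 6 + 3 + 5 + 5 = 21.

21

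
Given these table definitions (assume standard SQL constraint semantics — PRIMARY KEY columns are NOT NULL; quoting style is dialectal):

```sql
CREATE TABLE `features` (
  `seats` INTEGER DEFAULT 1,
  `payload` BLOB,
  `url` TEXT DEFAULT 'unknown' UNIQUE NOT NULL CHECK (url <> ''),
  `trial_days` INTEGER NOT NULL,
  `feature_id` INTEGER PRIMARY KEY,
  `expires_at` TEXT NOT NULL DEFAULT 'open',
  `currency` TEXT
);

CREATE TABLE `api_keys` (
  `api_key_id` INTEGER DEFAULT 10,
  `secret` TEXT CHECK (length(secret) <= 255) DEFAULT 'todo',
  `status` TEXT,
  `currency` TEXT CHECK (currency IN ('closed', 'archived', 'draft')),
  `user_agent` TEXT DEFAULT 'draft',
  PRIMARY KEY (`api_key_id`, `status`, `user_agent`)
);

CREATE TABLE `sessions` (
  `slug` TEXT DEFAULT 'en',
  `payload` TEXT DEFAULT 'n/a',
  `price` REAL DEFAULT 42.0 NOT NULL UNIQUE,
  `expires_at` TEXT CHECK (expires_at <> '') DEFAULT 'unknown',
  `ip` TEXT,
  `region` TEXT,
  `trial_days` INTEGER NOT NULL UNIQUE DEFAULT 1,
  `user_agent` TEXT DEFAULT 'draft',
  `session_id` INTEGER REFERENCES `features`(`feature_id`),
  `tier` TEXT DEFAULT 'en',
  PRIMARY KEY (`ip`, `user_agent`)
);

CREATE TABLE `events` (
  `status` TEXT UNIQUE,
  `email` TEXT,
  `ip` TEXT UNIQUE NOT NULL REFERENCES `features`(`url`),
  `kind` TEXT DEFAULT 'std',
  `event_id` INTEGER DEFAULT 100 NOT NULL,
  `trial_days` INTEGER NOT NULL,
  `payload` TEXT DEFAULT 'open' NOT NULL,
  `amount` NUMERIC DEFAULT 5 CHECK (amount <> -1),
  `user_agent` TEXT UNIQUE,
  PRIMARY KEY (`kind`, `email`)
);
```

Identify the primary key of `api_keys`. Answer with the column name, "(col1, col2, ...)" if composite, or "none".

(api_key_id, status, user_agent)

A table-level PRIMARY KEY clause names 3 columns: api_key_id, status, user_agent.
This is a composite key — the combination is unique, not each column individually.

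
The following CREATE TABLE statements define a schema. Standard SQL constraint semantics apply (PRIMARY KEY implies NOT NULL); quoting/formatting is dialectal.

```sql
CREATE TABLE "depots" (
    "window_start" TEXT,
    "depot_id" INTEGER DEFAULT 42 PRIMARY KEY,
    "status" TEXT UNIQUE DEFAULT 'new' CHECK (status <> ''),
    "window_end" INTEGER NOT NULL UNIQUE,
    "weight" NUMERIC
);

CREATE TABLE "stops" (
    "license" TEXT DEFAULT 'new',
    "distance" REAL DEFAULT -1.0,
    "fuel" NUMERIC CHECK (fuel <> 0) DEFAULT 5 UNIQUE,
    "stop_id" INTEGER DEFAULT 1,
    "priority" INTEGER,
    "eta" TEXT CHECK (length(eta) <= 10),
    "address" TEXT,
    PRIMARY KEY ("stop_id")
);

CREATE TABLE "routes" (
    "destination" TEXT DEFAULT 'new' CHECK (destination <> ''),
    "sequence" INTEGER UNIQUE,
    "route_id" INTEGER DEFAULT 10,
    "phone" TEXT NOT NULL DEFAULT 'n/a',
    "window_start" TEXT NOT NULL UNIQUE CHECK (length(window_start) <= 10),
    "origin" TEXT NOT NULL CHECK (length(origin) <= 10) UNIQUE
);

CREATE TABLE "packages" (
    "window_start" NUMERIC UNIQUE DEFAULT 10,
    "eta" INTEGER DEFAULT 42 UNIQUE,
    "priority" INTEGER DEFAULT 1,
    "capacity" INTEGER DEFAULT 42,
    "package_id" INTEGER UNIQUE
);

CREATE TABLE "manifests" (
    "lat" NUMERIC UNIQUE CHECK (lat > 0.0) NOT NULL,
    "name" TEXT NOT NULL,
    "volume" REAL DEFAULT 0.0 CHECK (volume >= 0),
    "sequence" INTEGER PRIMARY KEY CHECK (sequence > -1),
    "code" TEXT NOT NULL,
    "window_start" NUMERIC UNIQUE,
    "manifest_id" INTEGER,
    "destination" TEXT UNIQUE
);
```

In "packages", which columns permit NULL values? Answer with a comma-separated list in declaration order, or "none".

- window_start: UNIQUE does not imply NOT NULL → nullable.
- eta: UNIQUE does not imply NOT NULL → nullable.
- priority: DEFAULT only fills an omitted column; an explicit NULL is still allowed → nullable.
- capacity: DEFAULT only fills an omitted column; an explicit NULL is still allowed → nullable.
- package_id: UNIQUE does not imply NOT NULL → nullable.

window_start, eta, priority, capacity, package_id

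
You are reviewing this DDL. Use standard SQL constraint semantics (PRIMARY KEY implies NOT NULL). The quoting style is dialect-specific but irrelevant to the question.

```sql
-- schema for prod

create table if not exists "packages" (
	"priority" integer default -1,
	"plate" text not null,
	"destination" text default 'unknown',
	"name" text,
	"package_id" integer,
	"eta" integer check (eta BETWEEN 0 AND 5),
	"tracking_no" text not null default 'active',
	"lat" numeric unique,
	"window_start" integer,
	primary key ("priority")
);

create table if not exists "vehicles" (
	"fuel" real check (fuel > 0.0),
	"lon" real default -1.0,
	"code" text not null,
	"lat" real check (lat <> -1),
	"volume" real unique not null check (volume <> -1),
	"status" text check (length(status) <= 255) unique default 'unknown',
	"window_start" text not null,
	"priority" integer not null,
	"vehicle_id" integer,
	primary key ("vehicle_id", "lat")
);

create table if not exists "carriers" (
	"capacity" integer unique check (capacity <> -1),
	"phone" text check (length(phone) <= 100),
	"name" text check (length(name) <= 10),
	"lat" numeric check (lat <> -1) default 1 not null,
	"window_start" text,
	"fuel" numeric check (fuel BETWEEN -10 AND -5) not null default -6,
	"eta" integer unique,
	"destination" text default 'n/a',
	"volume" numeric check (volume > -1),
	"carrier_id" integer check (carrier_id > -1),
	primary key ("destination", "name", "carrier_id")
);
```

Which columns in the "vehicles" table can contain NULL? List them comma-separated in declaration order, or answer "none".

- fuel: CHECK does not forbid NULL (a CHECK constraint passes when its expression is NULL) → nullable.
- lon: DEFAULT only fills an omitted column; an explicit NULL is still allowed → nullable.
- code: declared NOT NULL → not nullable.
- lat: part of the PRIMARY KEY, which implies NOT NULL → not nullable.
- volume: declared NOT NULL → not nullable.
- status: CHECK does not forbid NULL (a CHECK constraint passes when its expression is NULL) → nullable.
- window_start: declared NOT NULL → not nullable.
- priority: declared NOT NULL → not nullable.
- vehicle_id: part of the PRIMARY KEY, which implies NOT NULL → not nullable.

fuel, lon, status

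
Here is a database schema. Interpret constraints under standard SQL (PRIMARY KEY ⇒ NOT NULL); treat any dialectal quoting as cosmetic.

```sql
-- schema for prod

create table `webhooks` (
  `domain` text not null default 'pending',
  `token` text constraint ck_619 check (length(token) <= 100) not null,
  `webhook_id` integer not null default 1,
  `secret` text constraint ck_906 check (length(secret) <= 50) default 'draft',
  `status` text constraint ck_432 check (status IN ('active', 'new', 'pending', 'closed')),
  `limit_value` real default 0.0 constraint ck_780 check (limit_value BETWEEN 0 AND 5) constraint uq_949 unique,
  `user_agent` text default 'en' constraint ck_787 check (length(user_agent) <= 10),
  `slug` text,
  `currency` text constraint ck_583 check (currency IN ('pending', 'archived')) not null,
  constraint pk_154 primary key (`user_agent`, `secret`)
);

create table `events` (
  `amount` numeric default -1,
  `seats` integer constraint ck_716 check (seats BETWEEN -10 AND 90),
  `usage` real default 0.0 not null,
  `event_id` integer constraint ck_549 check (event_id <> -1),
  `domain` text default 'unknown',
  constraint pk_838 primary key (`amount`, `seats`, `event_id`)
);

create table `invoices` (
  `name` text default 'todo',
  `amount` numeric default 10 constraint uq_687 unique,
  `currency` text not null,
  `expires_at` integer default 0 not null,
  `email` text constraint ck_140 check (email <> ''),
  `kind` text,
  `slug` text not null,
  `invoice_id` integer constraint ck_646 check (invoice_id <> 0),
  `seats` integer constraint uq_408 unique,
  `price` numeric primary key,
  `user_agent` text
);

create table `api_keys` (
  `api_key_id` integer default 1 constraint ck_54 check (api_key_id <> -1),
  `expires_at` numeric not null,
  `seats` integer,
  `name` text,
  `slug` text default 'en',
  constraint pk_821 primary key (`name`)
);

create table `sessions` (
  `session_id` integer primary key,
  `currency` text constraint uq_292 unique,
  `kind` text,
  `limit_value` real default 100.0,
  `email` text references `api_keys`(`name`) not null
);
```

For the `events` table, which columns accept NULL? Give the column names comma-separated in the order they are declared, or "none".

domain

- amount: part of the PRIMARY KEY, which implies NOT NULL → not nullable.
- seats: part of the PRIMARY KEY, which implies NOT NULL → not nullable.
- usage: declared NOT NULL → not nullable.
- event_id: part of the PRIMARY KEY, which implies NOT NULL → not nullable.
- domain: DEFAULT only fills an omitted column; an explicit NULL is still allowed → nullable.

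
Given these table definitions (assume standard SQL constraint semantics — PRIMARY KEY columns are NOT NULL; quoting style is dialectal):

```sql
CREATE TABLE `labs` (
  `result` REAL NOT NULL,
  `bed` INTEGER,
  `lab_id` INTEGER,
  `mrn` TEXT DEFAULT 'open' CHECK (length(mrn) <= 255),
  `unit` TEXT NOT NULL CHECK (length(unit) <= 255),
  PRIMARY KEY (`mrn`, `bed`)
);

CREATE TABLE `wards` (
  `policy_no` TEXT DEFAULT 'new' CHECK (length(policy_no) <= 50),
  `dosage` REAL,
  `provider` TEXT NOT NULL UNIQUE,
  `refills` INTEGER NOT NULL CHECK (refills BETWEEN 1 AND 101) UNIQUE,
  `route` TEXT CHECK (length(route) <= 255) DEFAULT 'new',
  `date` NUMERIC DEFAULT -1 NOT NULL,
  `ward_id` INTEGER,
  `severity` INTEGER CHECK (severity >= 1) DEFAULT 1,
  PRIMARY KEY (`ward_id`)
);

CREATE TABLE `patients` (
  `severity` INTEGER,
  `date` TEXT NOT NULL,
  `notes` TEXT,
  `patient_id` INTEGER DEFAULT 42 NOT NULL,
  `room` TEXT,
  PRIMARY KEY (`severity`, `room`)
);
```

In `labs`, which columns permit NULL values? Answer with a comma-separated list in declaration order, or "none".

lab_id

- result: declared NOT NULL → not nullable.
- bed: part of the PRIMARY KEY, which implies NOT NULL → not nullable.
- lab_id: no NOT NULL constraint applies → nullable.
- mrn: part of the PRIMARY KEY, which implies NOT NULL → not nullable.
- unit: declared NOT NULL → not nullable.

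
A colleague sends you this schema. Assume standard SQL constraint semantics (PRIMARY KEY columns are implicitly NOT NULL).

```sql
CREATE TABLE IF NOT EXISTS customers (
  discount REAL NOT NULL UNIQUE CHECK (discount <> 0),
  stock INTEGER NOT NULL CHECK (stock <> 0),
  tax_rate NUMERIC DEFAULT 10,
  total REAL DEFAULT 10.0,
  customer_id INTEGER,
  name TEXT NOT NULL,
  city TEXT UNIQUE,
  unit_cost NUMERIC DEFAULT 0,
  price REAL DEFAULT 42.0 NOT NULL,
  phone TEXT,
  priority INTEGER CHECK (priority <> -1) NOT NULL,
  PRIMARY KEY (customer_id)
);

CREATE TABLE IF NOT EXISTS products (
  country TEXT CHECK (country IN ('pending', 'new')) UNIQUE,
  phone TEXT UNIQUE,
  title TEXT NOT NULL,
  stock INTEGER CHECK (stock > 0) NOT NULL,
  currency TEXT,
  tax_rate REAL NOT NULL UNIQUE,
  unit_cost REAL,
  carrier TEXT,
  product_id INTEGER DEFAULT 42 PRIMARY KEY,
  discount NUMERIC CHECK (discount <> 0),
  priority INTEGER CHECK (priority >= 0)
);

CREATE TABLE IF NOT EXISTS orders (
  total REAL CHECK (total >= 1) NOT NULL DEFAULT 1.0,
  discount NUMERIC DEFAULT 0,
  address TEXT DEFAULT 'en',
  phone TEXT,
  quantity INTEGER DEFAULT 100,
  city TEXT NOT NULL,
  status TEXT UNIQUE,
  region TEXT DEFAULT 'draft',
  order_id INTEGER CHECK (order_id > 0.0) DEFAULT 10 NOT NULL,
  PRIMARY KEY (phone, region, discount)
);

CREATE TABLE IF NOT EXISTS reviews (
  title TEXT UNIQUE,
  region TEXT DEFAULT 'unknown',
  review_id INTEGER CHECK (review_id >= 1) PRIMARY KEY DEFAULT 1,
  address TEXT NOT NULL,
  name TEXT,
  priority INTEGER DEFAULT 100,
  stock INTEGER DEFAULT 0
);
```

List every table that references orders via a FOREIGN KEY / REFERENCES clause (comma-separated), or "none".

none

No REFERENCES clause anywhere in the schema names orders.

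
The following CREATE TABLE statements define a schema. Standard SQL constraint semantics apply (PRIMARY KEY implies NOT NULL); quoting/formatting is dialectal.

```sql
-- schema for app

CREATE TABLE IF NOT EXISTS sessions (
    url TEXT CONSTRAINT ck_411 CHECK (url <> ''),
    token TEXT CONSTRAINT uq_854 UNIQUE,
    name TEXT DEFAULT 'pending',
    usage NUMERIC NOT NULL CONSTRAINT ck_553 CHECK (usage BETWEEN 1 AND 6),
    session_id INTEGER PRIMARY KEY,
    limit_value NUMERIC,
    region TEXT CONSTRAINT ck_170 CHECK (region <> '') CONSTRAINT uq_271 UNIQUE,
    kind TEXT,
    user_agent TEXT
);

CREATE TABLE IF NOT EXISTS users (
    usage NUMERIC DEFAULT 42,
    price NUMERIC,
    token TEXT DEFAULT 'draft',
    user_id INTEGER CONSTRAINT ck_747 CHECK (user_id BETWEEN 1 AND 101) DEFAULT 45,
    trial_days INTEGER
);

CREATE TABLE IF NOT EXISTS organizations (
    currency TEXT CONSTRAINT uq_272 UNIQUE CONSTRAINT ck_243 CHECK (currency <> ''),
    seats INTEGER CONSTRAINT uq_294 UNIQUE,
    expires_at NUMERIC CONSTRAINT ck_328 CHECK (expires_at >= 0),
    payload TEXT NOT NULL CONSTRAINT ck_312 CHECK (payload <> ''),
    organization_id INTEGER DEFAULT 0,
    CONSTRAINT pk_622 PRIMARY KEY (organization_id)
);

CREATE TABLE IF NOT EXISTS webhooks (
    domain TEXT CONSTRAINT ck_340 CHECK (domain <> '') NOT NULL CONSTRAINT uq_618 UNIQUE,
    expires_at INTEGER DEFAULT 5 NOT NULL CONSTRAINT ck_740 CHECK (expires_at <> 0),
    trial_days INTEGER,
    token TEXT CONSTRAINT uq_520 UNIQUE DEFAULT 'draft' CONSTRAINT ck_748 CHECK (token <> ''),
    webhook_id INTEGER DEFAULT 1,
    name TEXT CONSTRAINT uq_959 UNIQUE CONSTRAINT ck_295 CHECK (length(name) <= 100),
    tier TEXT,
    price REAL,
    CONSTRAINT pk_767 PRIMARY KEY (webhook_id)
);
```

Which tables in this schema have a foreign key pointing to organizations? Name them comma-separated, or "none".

No REFERENCES clause anywhere in the schema names organizations.

none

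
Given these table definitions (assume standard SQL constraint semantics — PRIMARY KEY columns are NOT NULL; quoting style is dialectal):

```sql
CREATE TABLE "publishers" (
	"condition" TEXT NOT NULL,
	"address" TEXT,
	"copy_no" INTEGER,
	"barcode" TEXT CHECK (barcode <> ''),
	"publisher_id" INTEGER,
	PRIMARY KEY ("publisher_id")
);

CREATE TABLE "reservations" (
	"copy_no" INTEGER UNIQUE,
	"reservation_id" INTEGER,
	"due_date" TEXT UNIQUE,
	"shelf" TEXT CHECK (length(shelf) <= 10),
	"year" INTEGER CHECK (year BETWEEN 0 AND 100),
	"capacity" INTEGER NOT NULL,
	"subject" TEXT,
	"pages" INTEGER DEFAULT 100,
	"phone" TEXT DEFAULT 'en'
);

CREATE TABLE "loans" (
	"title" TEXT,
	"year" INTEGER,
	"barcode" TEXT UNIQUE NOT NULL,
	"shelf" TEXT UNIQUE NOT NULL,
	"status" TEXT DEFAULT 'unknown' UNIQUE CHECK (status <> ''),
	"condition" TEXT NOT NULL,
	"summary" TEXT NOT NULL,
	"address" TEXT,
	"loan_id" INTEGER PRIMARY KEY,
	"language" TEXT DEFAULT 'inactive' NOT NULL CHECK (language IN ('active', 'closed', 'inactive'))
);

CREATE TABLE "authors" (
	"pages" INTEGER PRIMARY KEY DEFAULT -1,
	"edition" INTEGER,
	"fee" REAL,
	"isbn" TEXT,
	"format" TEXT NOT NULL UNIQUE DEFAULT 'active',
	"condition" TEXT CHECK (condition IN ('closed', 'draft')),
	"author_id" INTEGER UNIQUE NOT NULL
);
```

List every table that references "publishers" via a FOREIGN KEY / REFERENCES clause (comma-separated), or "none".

none

No REFERENCES clause anywhere in the schema names publishers.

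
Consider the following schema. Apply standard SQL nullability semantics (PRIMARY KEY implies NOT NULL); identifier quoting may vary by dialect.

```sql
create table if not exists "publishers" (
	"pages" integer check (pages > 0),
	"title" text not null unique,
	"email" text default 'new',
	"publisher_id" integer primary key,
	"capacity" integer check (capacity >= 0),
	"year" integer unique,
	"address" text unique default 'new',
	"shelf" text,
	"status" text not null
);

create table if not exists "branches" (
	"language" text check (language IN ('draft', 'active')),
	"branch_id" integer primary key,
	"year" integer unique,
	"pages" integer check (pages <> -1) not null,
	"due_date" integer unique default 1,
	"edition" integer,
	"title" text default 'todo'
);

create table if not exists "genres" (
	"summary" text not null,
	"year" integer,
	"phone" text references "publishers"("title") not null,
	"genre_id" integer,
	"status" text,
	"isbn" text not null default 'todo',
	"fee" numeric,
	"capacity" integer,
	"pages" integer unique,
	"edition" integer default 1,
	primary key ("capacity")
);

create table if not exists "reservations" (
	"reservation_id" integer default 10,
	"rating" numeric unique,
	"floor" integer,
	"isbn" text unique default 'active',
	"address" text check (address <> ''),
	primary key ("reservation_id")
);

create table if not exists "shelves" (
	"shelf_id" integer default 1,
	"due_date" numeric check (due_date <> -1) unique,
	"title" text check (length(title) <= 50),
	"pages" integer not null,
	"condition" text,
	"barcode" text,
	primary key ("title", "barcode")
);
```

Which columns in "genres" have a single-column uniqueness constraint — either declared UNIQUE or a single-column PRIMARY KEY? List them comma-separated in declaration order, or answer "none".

capacity, pages

- summary: no UNIQUE or single-column PK constraint.
- year: no UNIQUE or single-column PK constraint.
- phone: no UNIQUE or single-column PK constraint.
- genre_id: no UNIQUE or single-column PK constraint.
- status: no UNIQUE or single-column PK constraint.
- isbn: no UNIQUE or single-column PK constraint.
- fee: no UNIQUE or single-column PK constraint.
- capacity: single-column PRIMARY KEY → unique.
- pages: declared UNIQUE → unique.
- edition: no UNIQUE or single-column PK constraint.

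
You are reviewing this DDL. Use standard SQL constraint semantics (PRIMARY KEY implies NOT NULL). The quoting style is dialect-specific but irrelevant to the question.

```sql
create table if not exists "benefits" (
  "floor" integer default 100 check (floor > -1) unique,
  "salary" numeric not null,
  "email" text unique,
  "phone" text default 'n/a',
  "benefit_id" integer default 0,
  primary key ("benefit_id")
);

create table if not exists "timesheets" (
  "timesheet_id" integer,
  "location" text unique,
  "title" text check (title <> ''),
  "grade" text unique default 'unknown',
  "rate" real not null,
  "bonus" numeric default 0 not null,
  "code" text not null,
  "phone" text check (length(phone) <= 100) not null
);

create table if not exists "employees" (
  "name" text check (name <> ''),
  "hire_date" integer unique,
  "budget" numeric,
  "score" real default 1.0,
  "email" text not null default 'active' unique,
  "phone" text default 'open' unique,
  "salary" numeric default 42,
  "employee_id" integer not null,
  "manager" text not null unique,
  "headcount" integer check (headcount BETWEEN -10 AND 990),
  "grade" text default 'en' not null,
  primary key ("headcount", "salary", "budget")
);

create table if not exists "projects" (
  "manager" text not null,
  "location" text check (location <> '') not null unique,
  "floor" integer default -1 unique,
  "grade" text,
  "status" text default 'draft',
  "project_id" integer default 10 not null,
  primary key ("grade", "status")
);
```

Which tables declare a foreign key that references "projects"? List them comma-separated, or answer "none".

none

No REFERENCES clause anywhere in the schema names projects.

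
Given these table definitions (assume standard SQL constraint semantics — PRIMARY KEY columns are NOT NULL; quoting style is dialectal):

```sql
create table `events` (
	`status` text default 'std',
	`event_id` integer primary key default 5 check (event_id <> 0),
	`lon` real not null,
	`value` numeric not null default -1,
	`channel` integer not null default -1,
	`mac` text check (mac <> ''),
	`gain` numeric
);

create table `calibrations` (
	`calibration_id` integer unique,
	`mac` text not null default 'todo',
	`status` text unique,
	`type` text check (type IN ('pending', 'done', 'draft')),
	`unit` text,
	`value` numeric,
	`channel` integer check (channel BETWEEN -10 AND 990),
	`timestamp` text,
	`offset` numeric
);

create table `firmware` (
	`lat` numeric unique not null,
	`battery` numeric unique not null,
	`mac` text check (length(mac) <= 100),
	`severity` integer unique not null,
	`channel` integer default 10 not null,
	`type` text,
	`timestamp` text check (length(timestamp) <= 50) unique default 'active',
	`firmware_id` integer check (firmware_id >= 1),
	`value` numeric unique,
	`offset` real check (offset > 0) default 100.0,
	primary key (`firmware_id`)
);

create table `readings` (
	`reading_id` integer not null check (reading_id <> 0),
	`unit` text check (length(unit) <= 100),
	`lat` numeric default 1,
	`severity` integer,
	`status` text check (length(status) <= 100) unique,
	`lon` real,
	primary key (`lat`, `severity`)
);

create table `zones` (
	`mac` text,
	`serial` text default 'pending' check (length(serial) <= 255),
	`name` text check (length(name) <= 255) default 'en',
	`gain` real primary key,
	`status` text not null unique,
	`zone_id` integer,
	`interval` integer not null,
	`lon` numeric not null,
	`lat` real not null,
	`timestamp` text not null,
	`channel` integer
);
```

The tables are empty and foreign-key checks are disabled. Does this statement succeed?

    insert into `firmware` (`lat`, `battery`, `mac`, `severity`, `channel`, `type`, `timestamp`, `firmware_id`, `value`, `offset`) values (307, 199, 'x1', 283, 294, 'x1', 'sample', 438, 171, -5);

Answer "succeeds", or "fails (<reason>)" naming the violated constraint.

The value -5 for offset violates CHECK (offset > 0).

fails (CHECK on offset)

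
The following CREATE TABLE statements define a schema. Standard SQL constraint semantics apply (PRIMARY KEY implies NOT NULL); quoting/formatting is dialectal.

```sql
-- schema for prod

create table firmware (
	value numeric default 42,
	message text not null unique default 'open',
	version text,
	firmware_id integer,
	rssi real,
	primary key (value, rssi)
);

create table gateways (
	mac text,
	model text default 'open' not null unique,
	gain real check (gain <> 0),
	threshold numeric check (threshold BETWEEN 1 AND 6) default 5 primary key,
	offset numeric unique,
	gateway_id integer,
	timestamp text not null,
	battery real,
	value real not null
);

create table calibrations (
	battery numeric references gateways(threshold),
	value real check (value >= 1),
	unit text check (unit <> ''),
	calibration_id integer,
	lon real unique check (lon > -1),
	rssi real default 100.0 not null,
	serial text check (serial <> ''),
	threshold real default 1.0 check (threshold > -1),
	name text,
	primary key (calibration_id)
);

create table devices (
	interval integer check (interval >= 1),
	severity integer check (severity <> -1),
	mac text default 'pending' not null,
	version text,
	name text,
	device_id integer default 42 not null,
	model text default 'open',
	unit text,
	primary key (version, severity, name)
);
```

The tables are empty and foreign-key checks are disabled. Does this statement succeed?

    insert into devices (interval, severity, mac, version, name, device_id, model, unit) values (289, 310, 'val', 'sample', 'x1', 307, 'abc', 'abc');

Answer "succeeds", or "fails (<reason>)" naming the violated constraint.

succeeds

NOT NULL columns: device_id is supplied; mac is supplied; name is supplied; severity is supplied; version is supplied.
CHECK constraints: 289 satisfies (interval >= 1); 310 satisfies (severity <> -1).
No constraint is violated.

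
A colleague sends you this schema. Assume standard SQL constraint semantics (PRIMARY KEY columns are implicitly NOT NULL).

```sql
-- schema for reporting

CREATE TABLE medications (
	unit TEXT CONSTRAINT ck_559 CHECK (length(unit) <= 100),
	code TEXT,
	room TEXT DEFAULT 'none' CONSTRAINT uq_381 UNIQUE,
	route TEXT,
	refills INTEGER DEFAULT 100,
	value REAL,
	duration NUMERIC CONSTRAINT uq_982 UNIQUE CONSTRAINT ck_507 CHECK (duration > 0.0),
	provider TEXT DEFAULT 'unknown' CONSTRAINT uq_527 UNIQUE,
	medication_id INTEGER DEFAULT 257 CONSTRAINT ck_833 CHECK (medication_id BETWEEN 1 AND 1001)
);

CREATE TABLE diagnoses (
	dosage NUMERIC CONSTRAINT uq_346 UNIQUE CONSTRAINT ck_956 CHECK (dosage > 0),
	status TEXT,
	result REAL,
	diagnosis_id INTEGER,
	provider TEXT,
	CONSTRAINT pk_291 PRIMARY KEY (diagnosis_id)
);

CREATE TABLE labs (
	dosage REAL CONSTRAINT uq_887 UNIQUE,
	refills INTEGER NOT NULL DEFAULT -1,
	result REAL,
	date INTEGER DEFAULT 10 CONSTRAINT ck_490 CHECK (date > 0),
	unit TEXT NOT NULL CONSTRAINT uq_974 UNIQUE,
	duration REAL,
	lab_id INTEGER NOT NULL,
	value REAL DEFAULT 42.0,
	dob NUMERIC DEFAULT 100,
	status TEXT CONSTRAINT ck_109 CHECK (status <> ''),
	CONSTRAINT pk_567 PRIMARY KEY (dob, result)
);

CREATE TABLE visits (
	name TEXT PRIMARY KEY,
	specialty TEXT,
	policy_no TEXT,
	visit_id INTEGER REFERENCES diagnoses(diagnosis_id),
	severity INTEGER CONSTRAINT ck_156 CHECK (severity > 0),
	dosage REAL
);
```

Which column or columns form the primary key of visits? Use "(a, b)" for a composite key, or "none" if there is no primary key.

name is declared PRIMARY KEY inline on the column.

name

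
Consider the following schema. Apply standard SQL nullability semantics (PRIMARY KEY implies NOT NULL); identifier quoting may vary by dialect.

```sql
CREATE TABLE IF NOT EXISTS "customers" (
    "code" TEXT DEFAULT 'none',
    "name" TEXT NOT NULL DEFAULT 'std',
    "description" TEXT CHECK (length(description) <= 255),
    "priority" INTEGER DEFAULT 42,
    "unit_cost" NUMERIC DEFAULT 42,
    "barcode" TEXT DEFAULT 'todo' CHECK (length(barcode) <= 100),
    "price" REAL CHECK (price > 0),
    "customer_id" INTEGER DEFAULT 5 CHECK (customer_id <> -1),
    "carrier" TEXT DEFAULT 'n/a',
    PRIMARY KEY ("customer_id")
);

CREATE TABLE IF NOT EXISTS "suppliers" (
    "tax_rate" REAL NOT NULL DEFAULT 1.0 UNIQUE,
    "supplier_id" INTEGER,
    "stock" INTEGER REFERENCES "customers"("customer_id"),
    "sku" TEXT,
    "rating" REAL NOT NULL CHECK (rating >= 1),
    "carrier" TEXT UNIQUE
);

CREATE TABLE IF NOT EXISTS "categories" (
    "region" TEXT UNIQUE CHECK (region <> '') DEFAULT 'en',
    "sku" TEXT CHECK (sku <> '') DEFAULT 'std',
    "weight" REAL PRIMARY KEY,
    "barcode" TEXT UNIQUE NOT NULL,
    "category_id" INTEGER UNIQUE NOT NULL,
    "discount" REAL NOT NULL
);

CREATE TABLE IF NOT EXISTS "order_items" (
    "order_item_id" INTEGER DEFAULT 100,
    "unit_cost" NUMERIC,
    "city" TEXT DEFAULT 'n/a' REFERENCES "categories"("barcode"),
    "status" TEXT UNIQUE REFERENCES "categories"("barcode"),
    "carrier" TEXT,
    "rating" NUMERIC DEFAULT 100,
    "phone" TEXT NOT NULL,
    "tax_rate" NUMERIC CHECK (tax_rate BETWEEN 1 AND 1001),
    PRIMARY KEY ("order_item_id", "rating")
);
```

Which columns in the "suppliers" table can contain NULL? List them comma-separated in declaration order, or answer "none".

- tax_rate: declared NOT NULL → not nullable.
- supplier_id: no NOT NULL constraint applies → nullable.
- stock: a foreign key column may be NULL unless separately constrained → nullable.
- sku: no NOT NULL constraint applies → nullable.
- rating: declared NOT NULL → not nullable.
- carrier: UNIQUE does not imply NOT NULL → nullable.

supplier_id, stock, sku, carrier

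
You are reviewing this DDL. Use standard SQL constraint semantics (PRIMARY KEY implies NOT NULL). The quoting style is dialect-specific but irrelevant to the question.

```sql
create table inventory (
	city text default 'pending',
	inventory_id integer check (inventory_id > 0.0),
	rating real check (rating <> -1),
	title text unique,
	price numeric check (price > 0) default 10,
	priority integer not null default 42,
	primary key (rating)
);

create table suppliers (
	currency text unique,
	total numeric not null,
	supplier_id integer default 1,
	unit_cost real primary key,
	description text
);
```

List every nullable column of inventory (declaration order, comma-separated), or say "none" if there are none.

- city: DEFAULT only fills an omitted column; an explicit NULL is still allowed → nullable.
- inventory_id: CHECK does not forbid NULL (a CHECK constraint passes when its expression is NULL) → nullable.
- rating: part of the PRIMARY KEY, which implies NOT NULL → not nullable.
- title: UNIQUE does not imply NOT NULL → nullable.
- price: CHECK does not forbid NULL (a CHECK constraint passes when its expression is NULL) → nullable.
- priority: declared NOT NULL → not nullable.

city, inventory_id, title, price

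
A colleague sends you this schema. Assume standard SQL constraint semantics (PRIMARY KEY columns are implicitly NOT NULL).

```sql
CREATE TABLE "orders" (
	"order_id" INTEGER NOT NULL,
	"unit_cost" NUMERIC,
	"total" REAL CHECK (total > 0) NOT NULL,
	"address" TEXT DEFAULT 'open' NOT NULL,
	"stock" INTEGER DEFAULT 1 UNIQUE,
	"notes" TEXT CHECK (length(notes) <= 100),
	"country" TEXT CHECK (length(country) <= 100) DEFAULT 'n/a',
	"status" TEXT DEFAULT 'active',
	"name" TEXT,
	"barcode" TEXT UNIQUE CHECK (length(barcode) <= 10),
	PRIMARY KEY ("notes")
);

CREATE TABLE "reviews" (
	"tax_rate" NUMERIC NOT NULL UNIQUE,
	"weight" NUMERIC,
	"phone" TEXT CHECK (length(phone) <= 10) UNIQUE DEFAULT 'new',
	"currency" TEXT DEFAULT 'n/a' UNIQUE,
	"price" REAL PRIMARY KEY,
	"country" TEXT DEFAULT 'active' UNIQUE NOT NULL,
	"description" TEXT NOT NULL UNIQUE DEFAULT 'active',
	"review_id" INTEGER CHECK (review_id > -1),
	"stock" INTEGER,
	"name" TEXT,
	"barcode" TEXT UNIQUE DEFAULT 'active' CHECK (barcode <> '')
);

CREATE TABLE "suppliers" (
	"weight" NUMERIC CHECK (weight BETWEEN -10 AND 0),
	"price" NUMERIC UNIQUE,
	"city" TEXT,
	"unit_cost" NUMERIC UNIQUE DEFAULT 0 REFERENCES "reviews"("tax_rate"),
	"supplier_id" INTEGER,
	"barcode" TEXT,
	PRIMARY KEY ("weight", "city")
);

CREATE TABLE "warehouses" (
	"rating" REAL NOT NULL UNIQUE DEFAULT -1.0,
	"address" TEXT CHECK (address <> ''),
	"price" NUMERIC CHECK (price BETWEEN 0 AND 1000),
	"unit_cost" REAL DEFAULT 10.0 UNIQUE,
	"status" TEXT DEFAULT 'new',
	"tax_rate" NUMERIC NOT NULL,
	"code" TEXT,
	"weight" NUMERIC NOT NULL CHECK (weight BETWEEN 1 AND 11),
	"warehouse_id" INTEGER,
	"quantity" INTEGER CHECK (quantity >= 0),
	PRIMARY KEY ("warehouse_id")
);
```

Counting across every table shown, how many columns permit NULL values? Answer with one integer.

23

orders: 6 nullable (unit_cost, stock, country, status, name, barcode — PK (notes) and explicit NOT NULL columns excluded).
reviews: 7 nullable (weight, phone, currency, review_id, stock, name, barcode — PK (price) and explicit NOT NULL columns excluded).
suppliers: 4 nullable (price, unit_cost, supplier_id, barcode — PK (weight, city) and explicit NOT NULL columns excluded).
warehouses: 6 nullable (address, price, unit_cost, status, code, quantity — PK (warehouse_id) and explicit NOT NULL columns excluded).
Total: 6 + 7 + 4 + 6 = 23.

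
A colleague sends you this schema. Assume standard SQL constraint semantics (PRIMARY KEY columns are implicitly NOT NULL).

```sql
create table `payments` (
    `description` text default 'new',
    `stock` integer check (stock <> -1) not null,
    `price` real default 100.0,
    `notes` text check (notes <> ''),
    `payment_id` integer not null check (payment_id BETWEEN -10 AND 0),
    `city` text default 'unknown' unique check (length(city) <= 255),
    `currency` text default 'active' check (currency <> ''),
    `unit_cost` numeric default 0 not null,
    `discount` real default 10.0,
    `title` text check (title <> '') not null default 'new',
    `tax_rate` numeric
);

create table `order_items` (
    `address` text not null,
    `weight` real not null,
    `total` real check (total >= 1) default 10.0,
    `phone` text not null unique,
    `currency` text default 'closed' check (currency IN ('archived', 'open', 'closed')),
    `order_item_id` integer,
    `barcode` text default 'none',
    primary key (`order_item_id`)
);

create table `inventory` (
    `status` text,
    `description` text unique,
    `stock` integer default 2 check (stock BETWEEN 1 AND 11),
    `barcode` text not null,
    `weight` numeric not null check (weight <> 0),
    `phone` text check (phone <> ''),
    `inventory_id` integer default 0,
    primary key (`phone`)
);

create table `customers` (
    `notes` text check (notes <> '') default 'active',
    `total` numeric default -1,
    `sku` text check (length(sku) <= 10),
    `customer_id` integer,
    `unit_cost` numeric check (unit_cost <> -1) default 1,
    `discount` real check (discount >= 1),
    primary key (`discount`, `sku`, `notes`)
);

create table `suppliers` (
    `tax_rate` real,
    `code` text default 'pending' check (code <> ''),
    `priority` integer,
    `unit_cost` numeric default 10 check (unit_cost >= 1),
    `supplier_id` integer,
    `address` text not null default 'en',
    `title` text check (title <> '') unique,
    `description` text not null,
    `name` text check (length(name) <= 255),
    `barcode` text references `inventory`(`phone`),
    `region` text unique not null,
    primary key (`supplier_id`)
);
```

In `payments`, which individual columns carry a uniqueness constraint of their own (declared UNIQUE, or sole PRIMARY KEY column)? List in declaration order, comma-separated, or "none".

- description: no UNIQUE or single-column PK constraint.
- stock: no UNIQUE or single-column PK constraint.
- price: no UNIQUE or single-column PK constraint.
- notes: no UNIQUE or single-column PK constraint.
- payment_id: no UNIQUE or single-column PK constraint.
- city: declared UNIQUE → unique.
- currency: no UNIQUE or single-column PK constraint.
- unit_cost: no UNIQUE or single-column PK constraint.
- discount: no UNIQUE or single-column PK constraint.
- title: no UNIQUE or single-column PK constraint.
- tax_rate: no UNIQUE or single-column PK constraint.

city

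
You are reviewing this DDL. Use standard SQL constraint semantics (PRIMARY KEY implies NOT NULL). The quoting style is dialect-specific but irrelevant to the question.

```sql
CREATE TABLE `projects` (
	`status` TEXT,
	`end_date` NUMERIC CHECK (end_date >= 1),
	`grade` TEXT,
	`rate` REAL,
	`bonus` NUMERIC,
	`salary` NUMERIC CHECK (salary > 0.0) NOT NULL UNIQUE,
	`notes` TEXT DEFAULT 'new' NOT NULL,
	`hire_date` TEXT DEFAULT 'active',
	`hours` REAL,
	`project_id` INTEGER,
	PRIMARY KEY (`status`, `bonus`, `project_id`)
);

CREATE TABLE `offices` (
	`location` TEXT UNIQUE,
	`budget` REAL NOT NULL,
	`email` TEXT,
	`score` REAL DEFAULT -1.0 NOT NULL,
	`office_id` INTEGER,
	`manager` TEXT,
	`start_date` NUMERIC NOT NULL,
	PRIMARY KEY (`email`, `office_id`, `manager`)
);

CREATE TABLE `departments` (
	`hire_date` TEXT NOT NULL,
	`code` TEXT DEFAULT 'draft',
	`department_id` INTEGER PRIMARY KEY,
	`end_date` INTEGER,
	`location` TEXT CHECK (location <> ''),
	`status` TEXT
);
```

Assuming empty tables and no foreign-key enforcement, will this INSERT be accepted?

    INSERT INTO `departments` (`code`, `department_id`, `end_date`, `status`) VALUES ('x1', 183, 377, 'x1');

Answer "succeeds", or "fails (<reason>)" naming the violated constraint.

fails (NOT NULL on hire_date)

hire_date is omitted from the column list and has no DEFAULT, so it would receive NULL.
But hire_date is declared NOT NULL.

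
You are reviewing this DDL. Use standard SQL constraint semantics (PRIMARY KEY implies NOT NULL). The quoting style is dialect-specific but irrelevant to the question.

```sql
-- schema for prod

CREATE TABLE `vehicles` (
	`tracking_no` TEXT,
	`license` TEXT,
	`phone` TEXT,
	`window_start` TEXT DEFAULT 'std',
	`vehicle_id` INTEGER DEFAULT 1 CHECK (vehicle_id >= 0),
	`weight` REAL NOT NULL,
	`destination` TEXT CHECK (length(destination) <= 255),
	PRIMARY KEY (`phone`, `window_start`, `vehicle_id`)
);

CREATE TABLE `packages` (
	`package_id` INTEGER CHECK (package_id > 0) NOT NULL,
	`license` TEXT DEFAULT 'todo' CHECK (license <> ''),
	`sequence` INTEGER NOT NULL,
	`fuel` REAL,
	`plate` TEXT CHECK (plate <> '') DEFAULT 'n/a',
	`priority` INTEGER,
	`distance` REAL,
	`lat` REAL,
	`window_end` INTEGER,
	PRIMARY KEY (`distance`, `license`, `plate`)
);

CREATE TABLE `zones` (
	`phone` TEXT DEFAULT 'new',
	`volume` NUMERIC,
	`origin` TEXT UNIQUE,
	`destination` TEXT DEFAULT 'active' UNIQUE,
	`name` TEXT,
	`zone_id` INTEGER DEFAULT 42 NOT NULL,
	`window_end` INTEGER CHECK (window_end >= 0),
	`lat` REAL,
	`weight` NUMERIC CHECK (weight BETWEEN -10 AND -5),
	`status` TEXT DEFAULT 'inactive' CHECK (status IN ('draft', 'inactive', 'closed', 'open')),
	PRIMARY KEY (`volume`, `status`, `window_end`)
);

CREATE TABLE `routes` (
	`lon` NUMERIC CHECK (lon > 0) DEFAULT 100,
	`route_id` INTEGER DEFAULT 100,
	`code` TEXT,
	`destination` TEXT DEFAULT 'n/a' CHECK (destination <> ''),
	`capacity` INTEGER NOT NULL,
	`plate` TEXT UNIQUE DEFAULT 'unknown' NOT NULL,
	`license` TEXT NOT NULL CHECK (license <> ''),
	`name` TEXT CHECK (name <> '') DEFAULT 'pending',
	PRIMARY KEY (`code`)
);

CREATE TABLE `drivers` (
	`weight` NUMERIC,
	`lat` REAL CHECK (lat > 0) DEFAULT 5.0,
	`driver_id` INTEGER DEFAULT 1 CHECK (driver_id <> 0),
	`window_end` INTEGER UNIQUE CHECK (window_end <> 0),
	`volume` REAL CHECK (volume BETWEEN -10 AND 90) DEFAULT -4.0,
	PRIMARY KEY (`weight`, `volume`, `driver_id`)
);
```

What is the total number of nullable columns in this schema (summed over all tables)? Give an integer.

vehicles: 3 nullable (tracking_no, license, destination — PK (phone, window_start, vehicle_id) and explicit NOT NULL columns excluded).
packages: 4 nullable (fuel, priority, lat, window_end — PK (distance, license, plate) and explicit NOT NULL columns excluded).
zones: 6 nullable (phone, origin, destination, name, lat, weight — PK (volume, status, window_end) and explicit NOT NULL columns excluded).
routes: 4 nullable (lon, route_id, destination, name — PK (code) and explicit NOT NULL columns excluded).
drivers: 2 nullable (lat, window_end — PK (weight, volume, driver_id) and explicit NOT NULL columns excluded).
Total: 3 + 4 + 6 + 4 + 2 = 19.

19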